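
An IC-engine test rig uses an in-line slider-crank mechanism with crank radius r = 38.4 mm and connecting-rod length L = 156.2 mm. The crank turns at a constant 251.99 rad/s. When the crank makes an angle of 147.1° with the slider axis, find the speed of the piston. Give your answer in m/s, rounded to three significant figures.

4.16

ω = 252 rad/s
For an in-line slider-crank, x = r cosθ + √(L² − r² sin²θ), so v = −rω sinθ·[1 + r cosθ/√(L² − r² sin²θ)].
With r = 0.0384 m, L = 0.1562 m, θ = 147.1°: √(L² − r² sin²θ) = 0.1548 m.
v = −0.0384·252·0.54317·[1 + 0.0384·-0.83962/0.1548] = -4.1613 m/s.
|v| = 4.1613 m/s.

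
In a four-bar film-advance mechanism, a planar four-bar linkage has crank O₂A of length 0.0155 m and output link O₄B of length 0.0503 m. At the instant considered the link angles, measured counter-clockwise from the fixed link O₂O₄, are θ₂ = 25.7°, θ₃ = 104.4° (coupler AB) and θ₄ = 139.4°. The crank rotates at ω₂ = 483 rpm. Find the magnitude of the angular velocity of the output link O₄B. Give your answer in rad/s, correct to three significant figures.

26.6

ω₂ = 50.58 rad/s (from 483 rpm).
Differentiating the loop-closure r₂e^{iθ₂}+r₃e^{iθ₃}=r₁+r₄e^{iθ₄} gives r₂ω₂e^{iθ₂}+r₃ω₃e^{iθ₃}=r₄ω₄e^{iθ₄}.
Eliminating the other unknown: ω₄ = r₂ω₂ sin(θ₂−θ₃) / [r₄ sin(θ₄−θ₃)].
Numerator sine = -0.98061; denominator sine = +0.57358.
Result = 0.0155·50.58·(-0.98061) / (0.0503·(+0.57358)) = -26.647 rad/s; magnitude 26.647 rad/s.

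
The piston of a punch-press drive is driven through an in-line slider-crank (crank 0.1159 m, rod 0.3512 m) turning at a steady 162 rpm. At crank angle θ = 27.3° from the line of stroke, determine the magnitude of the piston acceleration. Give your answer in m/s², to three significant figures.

36.3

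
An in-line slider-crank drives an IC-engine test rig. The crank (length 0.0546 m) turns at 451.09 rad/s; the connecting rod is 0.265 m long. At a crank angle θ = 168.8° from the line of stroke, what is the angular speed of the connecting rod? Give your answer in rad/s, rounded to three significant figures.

91.2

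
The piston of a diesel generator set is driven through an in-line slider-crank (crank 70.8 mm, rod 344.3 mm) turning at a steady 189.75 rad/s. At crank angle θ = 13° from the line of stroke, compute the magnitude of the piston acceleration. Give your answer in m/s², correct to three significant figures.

2960

ω = 189.8 rad/s
x(θ) = r cosθ + √(L² − r² sin²θ); with ω constant, a = ω²·d²x/dθ².
d²x/dθ² = −r cosθ − r²(cos2θ)/√u − r⁴ sin²2θ/(4u^{3/2}),  u = L² − r² sin²θ = 0.118289 m².
Substituting r = 0.0708 m, L = 0.3443 m, θ = 13°: d²x/dθ² = -0.082115 m.
a = ω²·d²x/dθ² = (189.8)²·(-0.082115) = -2956.5 m/s²;  |a| = 2956.5 m/s².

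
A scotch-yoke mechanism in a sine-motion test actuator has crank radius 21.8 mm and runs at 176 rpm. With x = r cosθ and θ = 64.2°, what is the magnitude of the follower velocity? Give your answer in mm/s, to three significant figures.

362

ω = 18.43 rad/s (from 176 rpm).
x = r cosθ ⇒ ẋ = −rω sinθ.
|v| = rω|sinθ| = 0.0218·18.43·|sin 64.2°| = 0.36174 m/s = 361.74 mm/s.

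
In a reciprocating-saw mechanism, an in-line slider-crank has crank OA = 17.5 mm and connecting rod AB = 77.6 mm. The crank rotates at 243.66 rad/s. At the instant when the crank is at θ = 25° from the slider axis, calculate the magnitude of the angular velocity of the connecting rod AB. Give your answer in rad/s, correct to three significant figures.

50.0

ω = 243.7 rad/s
The rod makes angle φ with the slider axis where L sinφ = r sinθ; differentiating, L cosφ·φ̇ = r ω cosθ.
L cosφ = √(L² − r² sin²θ) = 0.077247 m.
|ω_rod| = r ω |cosθ| / √(L² − r² sin²θ) = 0.0175·243.7·0.90631/0.077247 = 50.029 rad/s.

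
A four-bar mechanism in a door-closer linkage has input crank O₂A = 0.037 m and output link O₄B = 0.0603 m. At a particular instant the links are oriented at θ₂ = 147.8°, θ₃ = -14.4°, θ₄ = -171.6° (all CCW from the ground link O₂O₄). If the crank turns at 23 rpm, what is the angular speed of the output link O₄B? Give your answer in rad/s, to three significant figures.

1.17

ω₂ = 2.409 rad/s (from 23 rpm).
Differentiating the loop-closure r₂e^{iθ₂}+r₃e^{iθ₃}=r₁+r₄e^{iθ₄} gives r₂ω₂e^{iθ₂}+r₃ω₃e^{iθ₃}=r₄ω₄e^{iθ₄}.
Eliminating the other unknown: ω₄ = r₂ω₂ sin(θ₂−θ₃) / [r₄ sin(θ₄−θ₃)].
Numerator sine = +0.30570; denominator sine = -0.38752.
Result = 0.037·2.409·(+0.30570) / (0.0603·(-0.38752)) = -1.1658 rad/s; magnitude 1.1658 rad/s.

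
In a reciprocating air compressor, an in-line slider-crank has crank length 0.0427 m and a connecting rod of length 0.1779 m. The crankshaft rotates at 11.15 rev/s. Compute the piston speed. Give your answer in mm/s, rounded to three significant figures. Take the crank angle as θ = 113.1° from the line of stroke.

ω = 2π·11.2 = 70.06 rad/s
For an in-line slider-crank, x = r cosθ + √(L² − r² sin²θ), so v = −rω sinθ·[1 + r cosθ/√(L² − r² sin²θ)].
With r = 0.0427 m, L = 0.1779 m, θ = 113.1°: √(L² − r² sin²θ) = 0.17351 m.
v = −0.0427·70.06·0.91982·[1 + 0.0427·-0.39234/0.17351] = -2.4859 m/s.
|v| = 2.4859 m/s = 2485.9 mm/s.

2490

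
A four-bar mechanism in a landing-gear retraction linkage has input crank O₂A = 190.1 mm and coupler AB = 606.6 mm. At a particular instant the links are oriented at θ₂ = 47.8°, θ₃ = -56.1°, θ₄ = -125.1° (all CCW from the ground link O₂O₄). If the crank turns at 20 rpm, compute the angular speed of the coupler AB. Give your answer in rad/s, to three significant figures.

0.0869

ω₂ = 2.094 rad/s (from 20 rpm).
Differentiating the loop-closure r₂e^{iθ₂}+r₃e^{iθ₃}=r₁+r₄e^{iθ₄} gives r₂ω₂e^{iθ₂}+r₃ω₃e^{iθ₃}=r₄ω₄e^{iθ₄}.
Eliminating the other unknown: ω₃ = r₂ω₂ sin(θ₄−θ₂) / [r₃ sin(θ₃−θ₄)].
Numerator sine = -0.12360; denominator sine = +0.93358.
Result = 0.1901·2.094·(-0.12360) / (0.6066·(+0.93358)) = -0.086898 rad/s; magnitude 0.086898 rad/s.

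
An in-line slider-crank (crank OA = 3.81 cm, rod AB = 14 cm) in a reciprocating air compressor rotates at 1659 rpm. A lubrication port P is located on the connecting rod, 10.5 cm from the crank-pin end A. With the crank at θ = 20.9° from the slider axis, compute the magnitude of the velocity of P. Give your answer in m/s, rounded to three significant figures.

3.21

ω = 173.7 rad/s.  Crank-pin speed |V_A| = rω = 6.6191 m/s, perpendicular to OA.
Rod angle: sinφ = −(r/L) sinθ ⇒ φ = -5.571°; ω_rod = −rω cosθ/√(L²−r²sin²θ) = -44.378 rad/s.
V_P = V_A + ω_rod × AP, with AP = 0.105 m along the rod.
Components: V_Px = −rω sinθ − a·ω_rod·sinφ = -2.8137 m/s;  V_Py = rω cosθ + a·ω_rod·cosφ = +1.5459 m/s.
|V_P| = √(V_Px² + V_Py²) = 3.2104 m/s.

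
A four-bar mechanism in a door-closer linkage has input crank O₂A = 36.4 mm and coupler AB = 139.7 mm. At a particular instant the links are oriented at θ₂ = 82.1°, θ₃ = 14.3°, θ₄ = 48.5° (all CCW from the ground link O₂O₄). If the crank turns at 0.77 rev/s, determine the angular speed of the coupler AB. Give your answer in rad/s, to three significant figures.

ω₂ = 4.838 rad/s (from 0.77 rev/s).
Differentiating the loop-closure r₂e^{iθ₂}+r₃e^{iθ₃}=r₁+r₄e^{iθ₄} gives r₂ω₂e^{iθ₂}+r₃ω₃e^{iθ₃}=r₄ω₄e^{iθ₄}.
Eliminating the other unknown: ω₃ = r₂ω₂ sin(θ₄−θ₂) / [r₃ sin(θ₃−θ₄)].
Numerator sine = -0.55339; denominator sine = -0.56208.
Result = 0.0364·4.838·(-0.55339) / (0.1397·(-0.56208)) = +1.2411 rad/s; magnitude 1.2411 rad/s.

1.24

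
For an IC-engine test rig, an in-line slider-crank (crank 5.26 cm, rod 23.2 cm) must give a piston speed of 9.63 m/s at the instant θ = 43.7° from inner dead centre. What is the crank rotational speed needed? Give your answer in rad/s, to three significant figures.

For an in-line slider-crank, |v_piston| = rω|sinθ|·[1 + r cosθ/√(L² − r² sin²θ)].
With r = 0.0526 m, L = 0.232 m, θ = 43.7°: the bracketed kinematic factor |dx/dθ| = 0.042372 m.
ω = v/|dx/dθ| = 9.63/0.042372 = 227.28 rad/s.

227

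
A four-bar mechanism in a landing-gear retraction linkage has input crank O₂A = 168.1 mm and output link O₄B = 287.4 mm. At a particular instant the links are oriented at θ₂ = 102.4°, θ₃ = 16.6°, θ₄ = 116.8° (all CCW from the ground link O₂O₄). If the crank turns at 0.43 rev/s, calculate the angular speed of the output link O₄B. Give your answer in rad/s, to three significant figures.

ω₂ = 2.702 rad/s (from 0.43 rev/s).
Differentiating the loop-closure r₂e^{iθ₂}+r₃e^{iθ₃}=r₁+r₄e^{iθ₄} gives r₂ω₂e^{iθ₂}+r₃ω₃e^{iθ₃}=r₄ω₄e^{iθ₄}.
Eliminating the other unknown: ω₄ = r₂ω₂ sin(θ₂−θ₃) / [r₄ sin(θ₄−θ₃)].
Numerator sine = +0.99731; denominator sine = +0.98420.
Result = 0.1681·2.702·(+0.99731) / (0.2874·(+0.98420)) = +1.6013 rad/s; magnitude 1.6013 rad/s.

1.60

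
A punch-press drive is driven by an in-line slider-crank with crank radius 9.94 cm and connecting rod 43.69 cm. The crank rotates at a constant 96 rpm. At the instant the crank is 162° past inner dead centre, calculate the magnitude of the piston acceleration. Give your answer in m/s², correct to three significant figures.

7.69

ω = 2π·96/60 = 10.05 rad/s
x(θ) = r cosθ + √(L² − r² sin²θ); with ω constant, a = ω²·d²x/dθ².
d²x/dθ² = −r cosθ − r²(cos2θ)/√u − r⁴ sin²2θ/(4u^{3/2}),  u = L² − r² sin²θ = 0.189938 m².
Substituting r = 0.0994 m, L = 0.4369 m, θ = 162°: d²x/dθ² = +0.076092 m.
a = ω²·d²x/dθ² = (10.05)²·(+0.076092) = +7.6902 m/s²;  |a| = 7.6902 m/s².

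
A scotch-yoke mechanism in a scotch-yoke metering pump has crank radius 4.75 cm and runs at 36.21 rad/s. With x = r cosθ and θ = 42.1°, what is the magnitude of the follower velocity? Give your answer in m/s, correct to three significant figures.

ω = 36.21 rad/s
x = r cosθ ⇒ ẋ = −rω sinθ.
|v| = rω|sinθ| = 0.0475·36.21·|sin 42.1°| = 1.1531 m/s.

1.15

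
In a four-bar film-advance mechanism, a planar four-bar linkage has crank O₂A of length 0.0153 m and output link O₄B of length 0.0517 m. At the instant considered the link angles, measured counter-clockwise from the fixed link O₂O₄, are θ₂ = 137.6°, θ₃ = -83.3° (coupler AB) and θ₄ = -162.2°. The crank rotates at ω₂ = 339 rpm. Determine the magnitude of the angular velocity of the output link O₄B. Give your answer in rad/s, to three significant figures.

ω₂ = 35.5 rad/s (from 339 rpm).
Differentiating the loop-closure r₂e^{iθ₂}+r₃e^{iθ₃}=r₁+r₄e^{iθ₄} gives r₂ω₂e^{iθ₂}+r₃ω₃e^{iθ₃}=r₄ω₄e^{iθ₄}.
Eliminating the other unknown: ω₄ = r₂ω₂ sin(θ₂−θ₃) / [r₄ sin(θ₄−θ₃)].
Numerator sine = -0.65474; denominator sine = -0.98129.
Result = 0.0153·35.5·(-0.65474) / (0.0517·(-0.98129)) = +7.0097 rad/s; magnitude 7.0097 rad/s.

7.01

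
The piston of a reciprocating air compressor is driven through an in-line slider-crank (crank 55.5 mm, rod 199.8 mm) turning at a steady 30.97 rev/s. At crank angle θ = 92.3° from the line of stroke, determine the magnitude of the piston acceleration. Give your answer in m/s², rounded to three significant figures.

ω = 2π·31 = 194.6 rad/s
x(θ) = r cosθ + √(L² − r² sin²θ); with ω constant, a = ω²·d²x/dθ².
d²x/dθ² = −r cosθ − r²(cos2θ)/√u − r⁴ sin²2θ/(4u^{3/2}),  u = L² − r² sin²θ = 0.0368448 m².
Substituting r = 0.0555 m, L = 0.1998 m, θ = 92.3°: d²x/dθ² = +0.018221 m.
a = ω²·d²x/dθ² = (194.6)²·(+0.018221) = +689.93 m/s²;  |a| = 689.93 m/s².

690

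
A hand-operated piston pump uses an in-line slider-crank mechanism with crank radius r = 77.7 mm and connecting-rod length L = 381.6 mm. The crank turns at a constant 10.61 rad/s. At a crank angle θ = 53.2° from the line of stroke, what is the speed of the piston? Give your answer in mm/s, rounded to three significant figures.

742

ω = 10.61 rad/s
For an in-line slider-crank, x = r cosθ + √(L² − r² sin²θ), so v = −rω sinθ·[1 + r cosθ/√(L² − r² sin²θ)].
With r = 0.0777 m, L = 0.3816 m, θ = 53.2°: √(L² − r² sin²θ) = 0.37649 m.
v = −0.0777·10.61·0.80073·[1 + 0.0777·0.59902/0.37649] = -0.74173 m/s.
|v| = 0.74173 m/s = 741.73 mm/s.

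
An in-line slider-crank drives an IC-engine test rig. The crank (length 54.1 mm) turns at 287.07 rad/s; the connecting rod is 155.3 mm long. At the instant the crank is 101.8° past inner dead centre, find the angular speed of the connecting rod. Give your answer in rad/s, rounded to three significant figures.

ω = 287.1 rad/s
The rod makes angle φ with the slider axis where L sinφ = r sinθ; differentiating, L cosφ·φ̇ = r ω cosθ.
L cosφ = √(L² − r² sin²θ) = 0.14599 m.
|ω_rod| = r ω |cosθ| / √(L² − r² sin²θ) = 0.0541·287.1·0.20450/0.14599 = 21.754 rad/s.

21.8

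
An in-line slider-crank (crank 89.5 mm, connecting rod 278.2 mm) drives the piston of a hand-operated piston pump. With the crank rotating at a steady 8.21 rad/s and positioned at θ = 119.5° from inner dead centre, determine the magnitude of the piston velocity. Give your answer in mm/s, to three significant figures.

534

ω = 8.21 rad/s
For an in-line slider-crank, x = r cosθ + √(L² − r² sin²θ), so v = −rω sinθ·[1 + r cosθ/√(L² − r² sin²θ)].
With r = 0.0895 m, L = 0.2782 m, θ = 119.5°: √(L² − r² sin²θ) = 0.26707 m.
v = −0.0895·8.21·0.87036·[1 + 0.0895·-0.49242/0.26707] = -0.534 m/s.
|v| = 0.534 m/s = 534 mm/s.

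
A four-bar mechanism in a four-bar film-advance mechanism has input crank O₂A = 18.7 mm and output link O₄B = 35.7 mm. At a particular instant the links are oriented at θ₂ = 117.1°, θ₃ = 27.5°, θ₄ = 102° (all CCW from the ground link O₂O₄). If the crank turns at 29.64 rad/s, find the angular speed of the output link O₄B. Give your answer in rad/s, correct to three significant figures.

16.1

ω₂ = 29.64 rad/s
Differentiating the loop-closure r₂e^{iθ₂}+r₃e^{iθ₃}=r₁+r₄e^{iθ₄} gives r₂ω₂e^{iθ₂}+r₃ω₃e^{iθ₃}=r₄ω₄e^{iθ₄}.
Eliminating the other unknown: ω₄ = r₂ω₂ sin(θ₂−θ₃) / [r₄ sin(θ₄−θ₃)].
Numerator sine = +0.99998; denominator sine = +0.96363.
Result = 0.0187·29.64·(+0.99998) / (0.0357·(+0.96363)) = +16.111 rad/s; magnitude 16.111 rad/s.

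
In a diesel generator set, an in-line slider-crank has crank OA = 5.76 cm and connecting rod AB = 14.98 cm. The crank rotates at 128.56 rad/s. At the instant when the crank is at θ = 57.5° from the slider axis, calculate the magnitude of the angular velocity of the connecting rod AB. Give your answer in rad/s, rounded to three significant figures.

ω = 128.6 rad/s
The rod makes angle φ with the slider axis where L sinφ = r sinθ; differentiating, L cosφ·φ̇ = r ω cosθ.
L cosφ = √(L² − r² sin²θ) = 0.1417 m.
|ω_rod| = r ω |cosθ| / √(L² − r² sin²θ) = 0.0576·128.6·0.53730/0.1417 = 28.078 rad/s.

28.1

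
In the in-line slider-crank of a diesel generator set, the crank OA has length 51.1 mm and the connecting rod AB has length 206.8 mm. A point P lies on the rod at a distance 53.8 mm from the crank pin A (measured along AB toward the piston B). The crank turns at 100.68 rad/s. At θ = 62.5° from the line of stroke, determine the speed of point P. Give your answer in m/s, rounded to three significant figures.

ω = 100.7 rad/s.  Crank-pin speed |V_A| = rω = 5.1447 m/s, perpendicular to OA.
Rod angle: sinφ = −(r/L) sinθ ⇒ φ = -12.661°; ω_rod = −rω cosθ/√(L²−r²sin²θ) = -11.774 rad/s.
V_P = V_A + ω_rod × AP, with AP = 0.0538 m along the rod.
Components: V_Px = −rω sinθ − a·ω_rod·sinφ = -4.7023 m/s;  V_Py = rω cosθ + a·ω_rod·cosφ = +1.7576 m/s.
|V_P| = √(V_Px² + V_Py²) = 5.02 m/s.

5.02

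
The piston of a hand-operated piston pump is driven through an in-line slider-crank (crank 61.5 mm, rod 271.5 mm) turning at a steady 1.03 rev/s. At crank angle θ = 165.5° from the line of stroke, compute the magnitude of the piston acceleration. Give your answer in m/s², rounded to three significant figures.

1.98

ω = 2π·1.03 = 6.472 rad/s
x(θ) = r cosθ + √(L² − r² sin²θ); with ω constant, a = ω²·d²x/dθ².
d²x/dθ² = −r cosθ − r²(cos2θ)/√u − r⁴ sin²2θ/(4u^{3/2}),  u = L² − r² sin²θ = 0.0734751 m².
Substituting r = 0.0615 m, L = 0.2715 m, θ = 165.5°: d²x/dθ² = +0.047295 m.
a = ω²·d²x/dθ² = (6.472)²·(+0.047295) = +1.9808 m/s²;  |a| = 1.9808 m/s².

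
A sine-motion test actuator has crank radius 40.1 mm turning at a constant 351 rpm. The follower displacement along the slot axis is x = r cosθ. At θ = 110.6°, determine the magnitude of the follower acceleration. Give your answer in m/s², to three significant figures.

ω = 36.76 rad/s (from 351 rpm).
x = r cosθ ⇒ ẍ = −rω² cosθ (ω constant).
|a| = rω²|cosθ| = 0.0401·(36.76)²·|cos 110.6°| = 19.062 m/s².

19.1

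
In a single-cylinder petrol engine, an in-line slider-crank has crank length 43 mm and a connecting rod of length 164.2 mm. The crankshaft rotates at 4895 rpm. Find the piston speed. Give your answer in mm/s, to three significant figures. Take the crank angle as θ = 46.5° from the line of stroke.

ω = 2π·4895/60 = 512.6 rad/s
For an in-line slider-crank, x = r cosθ + √(L² − r² sin²θ), so v = −rω sinθ·[1 + r cosθ/√(L² − r² sin²θ)].
With r = 0.043 m, L = 0.1642 m, θ = 46.5°: √(L² − r² sin²θ) = 0.16121 m.
v = −0.043·512.6·0.72537·[1 + 0.043·0.68835/0.16121] = -18.924 m/s.
|v| = 18.924 m/s = 18924 mm/s.

18900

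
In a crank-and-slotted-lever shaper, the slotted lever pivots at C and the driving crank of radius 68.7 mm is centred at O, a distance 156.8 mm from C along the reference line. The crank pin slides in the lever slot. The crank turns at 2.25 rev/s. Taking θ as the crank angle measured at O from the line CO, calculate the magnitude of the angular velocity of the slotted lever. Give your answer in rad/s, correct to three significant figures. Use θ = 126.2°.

1.40

ω = 14.14 rad/s (from 2.25 rev/s).
Crank pin A relative to C: A = (d + r cosθ, r sinθ); lever angle φ = atan2(r sinθ, d + r cosθ).
Differentiating tanφ: φ̇ = rω(d cosθ + r)/(d² + r² + 2dr cosθ).
d² + r² + 2dr cosθ = |CA|² = 0.0165817 m²;  d cosθ + r = -0.023907 m.
|ω_lever| = |0.0687·14.14·-0.023907| / 0.0165817 = 1.4003 rad/s.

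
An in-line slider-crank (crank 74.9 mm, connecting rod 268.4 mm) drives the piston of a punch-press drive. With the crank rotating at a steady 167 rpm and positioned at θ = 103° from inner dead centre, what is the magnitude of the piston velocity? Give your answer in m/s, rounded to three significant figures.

ω = 2π·167/60 = 17.49 rad/s
For an in-line slider-crank, x = r cosθ + √(L² − r² sin²θ), so v = −rω sinθ·[1 + r cosθ/√(L² − r² sin²θ)].
With r = 0.0749 m, L = 0.2684 m, θ = 103°: √(L² − r² sin²θ) = 0.25829 m.
v = −0.0749·17.49·0.97437·[1 + 0.0749·-0.22495/0.25829] = -1.193 m/s.
|v| = 1.193 m/s.

1.19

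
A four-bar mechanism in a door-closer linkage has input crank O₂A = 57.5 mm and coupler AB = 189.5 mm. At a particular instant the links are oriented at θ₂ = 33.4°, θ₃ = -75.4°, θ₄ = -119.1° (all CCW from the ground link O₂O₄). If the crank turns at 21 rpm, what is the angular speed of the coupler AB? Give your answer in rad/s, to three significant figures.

ω₂ = 2.199 rad/s (from 21 rpm).
Differentiating the loop-closure r₂e^{iθ₂}+r₃e^{iθ₃}=r₁+r₄e^{iθ₄} gives r₂ω₂e^{iθ₂}+r₃ω₃e^{iθ₃}=r₄ω₄e^{iθ₄}.
Eliminating the other unknown: ω₃ = r₂ω₂ sin(θ₄−θ₂) / [r₃ sin(θ₃−θ₄)].
Numerator sine = -0.46175; denominator sine = +0.69088.
Result = 0.0575·2.199·(-0.46175) / (0.1895·(+0.69088)) = -0.44597 rad/s; magnitude 0.44597 rad/s.

0.446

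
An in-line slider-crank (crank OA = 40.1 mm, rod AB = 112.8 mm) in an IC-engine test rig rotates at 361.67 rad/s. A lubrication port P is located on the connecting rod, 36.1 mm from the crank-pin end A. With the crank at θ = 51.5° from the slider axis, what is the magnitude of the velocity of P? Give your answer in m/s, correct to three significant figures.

ω = 361.7 rad/s.  Crank-pin speed |V_A| = rω = 14.503 m/s, perpendicular to OA.
Rod angle: sinφ = −(r/L) sinθ ⇒ φ = -16.154°; ω_rod = −rω cosθ/√(L²−r²sin²θ) = -83.328 rad/s.
V_P = V_A + ω_rod × AP, with AP = 0.0361 m along the rod.
Components: V_Px = −rω sinθ − a·ω_rod·sinφ = -12.187 m/s;  V_Py = rω cosθ + a·ω_rod·cosφ = +6.1389 m/s.
|V_P| = √(V_Px² + V_Py²) = 13.646 m/s.

13.6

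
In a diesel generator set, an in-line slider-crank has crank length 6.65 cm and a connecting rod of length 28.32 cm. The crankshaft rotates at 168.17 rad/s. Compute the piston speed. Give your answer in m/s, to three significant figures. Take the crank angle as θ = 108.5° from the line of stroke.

ω = 168.2 rad/s
For an in-line slider-crank, x = r cosθ + √(L² − r² sin²θ), so v = −rω sinθ·[1 + r cosθ/√(L² − r² sin²θ)].
With r = 0.0665 m, L = 0.2832 m, θ = 108.5°: √(L² − r² sin²θ) = 0.27609 m.
v = −0.0665·168.2·0.94832·[1 + 0.0665·-0.31730/0.27609] = -9.7949 m/s.
|v| = 9.7949 m/s.

9.79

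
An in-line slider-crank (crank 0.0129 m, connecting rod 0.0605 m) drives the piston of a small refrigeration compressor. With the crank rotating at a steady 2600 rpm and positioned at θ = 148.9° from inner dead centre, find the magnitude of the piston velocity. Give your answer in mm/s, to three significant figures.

ω = 2π·2600/60 = 272.3 rad/s
For an in-line slider-crank, x = r cosθ + √(L² − r² sin²θ), so v = −rω sinθ·[1 + r cosθ/√(L² − r² sin²θ)].
With r = 0.0129 m, L = 0.0605 m, θ = 148.9°: √(L² − r² sin²θ) = 0.060132 m.
v = −0.0129·272.3·0.51653·[1 + 0.0129·-0.85627/0.060132] = -1.481 m/s.
|v| = 1.481 m/s = 1481 mm/s.

1480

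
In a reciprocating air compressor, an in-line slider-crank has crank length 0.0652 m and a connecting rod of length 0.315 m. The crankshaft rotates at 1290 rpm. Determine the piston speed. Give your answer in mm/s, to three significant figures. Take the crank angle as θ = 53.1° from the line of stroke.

7930

ω = 2π·1290/60 = 135.1 rad/s
For an in-line slider-crank, x = r cosθ + √(L² − r² sin²θ), so v = −rω sinθ·[1 + r cosθ/√(L² − r² sin²θ)].
With r = 0.0652 m, L = 0.315 m, θ = 53.1°: √(L² − r² sin²θ) = 0.31065 m.
v = −0.0652·135.1·0.79968·[1 + 0.0652·0.60042/0.31065] = -7.931 m/s.
|v| = 7.931 m/s = 7931 mm/s.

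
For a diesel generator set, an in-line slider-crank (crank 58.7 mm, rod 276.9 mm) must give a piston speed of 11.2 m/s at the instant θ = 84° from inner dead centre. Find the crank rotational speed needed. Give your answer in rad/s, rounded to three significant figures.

For an in-line slider-crank, |v_piston| = rω|sinθ|·[1 + r cosθ/√(L² − r² sin²θ)].
With r = 0.0587 m, L = 0.2769 m, θ = 84°: the bracketed kinematic factor |dx/dθ| = 0.059702 m.
ω = v/|dx/dθ| = 11.2/0.059702 = 187.6 rad/s.

188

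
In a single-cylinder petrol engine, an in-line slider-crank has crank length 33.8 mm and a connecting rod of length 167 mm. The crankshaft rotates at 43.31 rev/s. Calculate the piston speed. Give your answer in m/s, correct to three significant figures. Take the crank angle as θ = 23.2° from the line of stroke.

4.30

ω = 2π·43.3 = 272.1 rad/s
For an in-line slider-crank, x = r cosθ + √(L² − r² sin²θ), so v = −rω sinθ·[1 + r cosθ/√(L² − r² sin²θ)].
With r = 0.0338 m, L = 0.167 m, θ = 23.2°: √(L² − r² sin²θ) = 0.16647 m.
v = −0.0338·272.1·0.39394·[1 + 0.0338·0.91914/0.16647] = -4.2996 m/s.
|v| = 4.2996 m/s.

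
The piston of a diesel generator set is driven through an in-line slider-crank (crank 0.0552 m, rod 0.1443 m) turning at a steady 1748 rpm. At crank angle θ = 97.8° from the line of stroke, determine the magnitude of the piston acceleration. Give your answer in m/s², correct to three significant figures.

ω = 2π·1748/60 = 183.1 rad/s
x(θ) = r cosθ + √(L² − r² sin²θ); with ω constant, a = ω²·d²x/dθ².
d²x/dθ² = −r cosθ − r²(cos2θ)/√u − r⁴ sin²2θ/(4u^{3/2}),  u = L² − r² sin²θ = 0.0178316 m².
Substituting r = 0.0552 m, L = 0.1443 m, θ = 97.8°: d²x/dθ² = +0.029399 m.
a = ω²·d²x/dθ² = (183.1)²·(+0.029399) = +985.07 m/s²;  |a| = 985.07 m/s².

985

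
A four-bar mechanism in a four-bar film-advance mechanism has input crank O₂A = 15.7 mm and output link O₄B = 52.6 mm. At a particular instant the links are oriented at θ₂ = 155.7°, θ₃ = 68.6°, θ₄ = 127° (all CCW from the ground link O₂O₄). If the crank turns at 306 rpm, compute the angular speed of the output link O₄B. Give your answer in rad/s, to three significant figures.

ω₂ = 32.04 rad/s (from 306 rpm).
Differentiating the loop-closure r₂e^{iθ₂}+r₃e^{iθ₃}=r₁+r₄e^{iθ₄} gives r₂ω₂e^{iθ₂}+r₃ω₃e^{iθ₃}=r₄ω₄e^{iθ₄}.
Eliminating the other unknown: ω₄ = r₂ω₂ sin(θ₂−θ₃) / [r₄ sin(θ₄−θ₃)].
Numerator sine = +0.99872; denominator sine = +0.85173.
Result = 0.0157·32.04·(+0.99872) / (0.0526·(+0.85173)) = +11.215 rad/s; magnitude 11.215 rad/s.

11.2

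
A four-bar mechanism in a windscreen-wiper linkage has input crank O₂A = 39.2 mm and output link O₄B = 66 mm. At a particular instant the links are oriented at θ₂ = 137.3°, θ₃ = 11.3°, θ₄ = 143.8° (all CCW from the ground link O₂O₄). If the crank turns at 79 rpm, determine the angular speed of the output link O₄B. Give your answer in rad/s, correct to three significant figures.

ω₂ = 8.273 rad/s (from 79 rpm).
Differentiating the loop-closure r₂e^{iθ₂}+r₃e^{iθ₃}=r₁+r₄e^{iθ₄} gives r₂ω₂e^{iθ₂}+r₃ω₃e^{iθ₃}=r₄ω₄e^{iθ₄}.
Eliminating the other unknown: ω₄ = r₂ω₂ sin(θ₂−θ₃) / [r₄ sin(θ₄−θ₃)].
Numerator sine = +0.80902; denominator sine = +0.73728.
Result = 0.0392·8.273·(+0.80902) / (0.066·(+0.73728)) = +5.3917 rad/s; magnitude 5.3917 rad/s.

5.39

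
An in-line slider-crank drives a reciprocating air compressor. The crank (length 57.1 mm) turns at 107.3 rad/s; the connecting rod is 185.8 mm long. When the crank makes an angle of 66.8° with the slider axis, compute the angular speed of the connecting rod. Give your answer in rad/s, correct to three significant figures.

ω = 107.3 rad/s
The rod makes angle φ with the slider axis where L sinφ = r sinθ; differentiating, L cosφ·φ̇ = r ω cosθ.
L cosφ = √(L² − r² sin²θ) = 0.17823 m.
|ω_rod| = r ω |cosθ| / √(L² − r² sin²θ) = 0.0571·107.3·0.39394/0.17823 = 13.542 rad/s.

13.5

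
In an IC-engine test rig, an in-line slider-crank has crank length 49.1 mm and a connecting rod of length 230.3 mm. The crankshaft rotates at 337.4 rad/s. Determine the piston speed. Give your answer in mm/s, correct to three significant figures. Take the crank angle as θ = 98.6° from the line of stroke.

ω = 337.4 rad/s
For an in-line slider-crank, x = r cosθ + √(L² − r² sin²θ), so v = −rω sinθ·[1 + r cosθ/√(L² − r² sin²θ)].
With r = 0.0491 m, L = 0.2303 m, θ = 98.6°: √(L² − r² sin²θ) = 0.22512 m.
v = −0.0491·337.4·0.98876·[1 + 0.0491·-0.14954/0.22512] = -15.846 m/s.
|v| = 15.846 m/s = 15846 mm/s.

15800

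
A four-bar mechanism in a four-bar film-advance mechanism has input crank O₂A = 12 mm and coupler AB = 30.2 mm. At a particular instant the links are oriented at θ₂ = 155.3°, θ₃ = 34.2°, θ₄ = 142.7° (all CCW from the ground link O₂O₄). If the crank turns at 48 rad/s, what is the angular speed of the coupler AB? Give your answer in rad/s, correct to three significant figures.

ω₂ = 48 rad/s
Differentiating the loop-closure r₂e^{iθ₂}+r₃e^{iθ₃}=r₁+r₄e^{iθ₄} gives r₂ω₂e^{iθ₂}+r₃ω₃e^{iθ₃}=r₄ω₄e^{iθ₄}.
Eliminating the other unknown: ω₃ = r₂ω₂ sin(θ₄−θ₂) / [r₃ sin(θ₃−θ₄)].
Numerator sine = -0.21814; denominator sine = -0.94832.
Result = 0.012·48·(-0.21814) / (0.0302·(-0.94832)) = +4.3873 rad/s; magnitude 4.3873 rad/s.

4.39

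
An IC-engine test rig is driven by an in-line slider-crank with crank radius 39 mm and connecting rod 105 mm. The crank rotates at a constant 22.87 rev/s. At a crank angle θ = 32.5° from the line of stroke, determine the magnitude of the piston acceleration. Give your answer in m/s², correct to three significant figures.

817

ω = 2π·22.9 = 143.7 rad/s
x(θ) = r cosθ + √(L² − r² sin²θ); with ω constant, a = ω²·d²x/dθ².
d²x/dθ² = −r cosθ − r²(cos2θ)/√u − r⁴ sin²2θ/(4u^{3/2}),  u = L² − r² sin²θ = 0.0105859 m².
Substituting r = 0.039 m, L = 0.105 m, θ = 32.5°: d²x/dθ² = -0.039576 m.
a = ω²·d²x/dθ² = (143.7)²·(-0.039576) = -817.19 m/s²;  |a| = 817.19 m/s².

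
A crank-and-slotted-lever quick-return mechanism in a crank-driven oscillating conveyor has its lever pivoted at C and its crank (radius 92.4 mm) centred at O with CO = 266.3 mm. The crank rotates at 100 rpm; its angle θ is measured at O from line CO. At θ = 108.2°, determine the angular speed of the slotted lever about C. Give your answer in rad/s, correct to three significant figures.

ω = 10.47 rad/s (from 100 rpm).
Crank pin A relative to C: A = (d + r cosθ, r sinθ); lever angle φ = atan2(r sinθ, d + r cosθ).
Differentiating tanφ: φ̇ = rω(d cosθ + r)/(d² + r² + 2dr cosθ).
d² + r² + 2dr cosθ = |CA|² = 0.0640827 m²;  d cosθ + r = +0.0092252 m.
|ω_lever| = |0.0924·10.47·+0.0092252| / 0.0640827 = 0.1393 rad/s.

0.139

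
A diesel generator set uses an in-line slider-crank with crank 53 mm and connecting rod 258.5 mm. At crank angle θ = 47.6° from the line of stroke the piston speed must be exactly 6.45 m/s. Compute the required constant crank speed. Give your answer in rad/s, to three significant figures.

145

For an in-line slider-crank, |v_piston| = rω|sinθ|·[1 + r cosθ/√(L² − r² sin²θ)].
With r = 0.053 m, L = 0.2585 m, θ = 47.6°: the bracketed kinematic factor |dx/dθ| = 0.044612 m.
ω = v/|dx/dθ| = 6.45/0.044612 = 144.58 rad/s.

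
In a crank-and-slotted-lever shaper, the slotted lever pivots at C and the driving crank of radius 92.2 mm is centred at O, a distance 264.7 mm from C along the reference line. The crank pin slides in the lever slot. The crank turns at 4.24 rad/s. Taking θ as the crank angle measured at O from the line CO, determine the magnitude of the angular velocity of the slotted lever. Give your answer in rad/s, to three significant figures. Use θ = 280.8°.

ω = 4.24 rad/s
Crank pin A relative to C: A = (d + r cosθ, r sinθ); lever angle φ = atan2(r sinθ, d + r cosθ).
Differentiating tanφ: φ̇ = rω(d cosθ + r)/(d² + r² + 2dr cosθ).
d² + r² + 2dr cosθ = |CA|² = 0.0877131 m²;  d cosθ + r = +0.1418 m.
|ω_lever| = |0.0922·4.24·+0.1418| / 0.0877131 = 0.63199 rad/s.

0.632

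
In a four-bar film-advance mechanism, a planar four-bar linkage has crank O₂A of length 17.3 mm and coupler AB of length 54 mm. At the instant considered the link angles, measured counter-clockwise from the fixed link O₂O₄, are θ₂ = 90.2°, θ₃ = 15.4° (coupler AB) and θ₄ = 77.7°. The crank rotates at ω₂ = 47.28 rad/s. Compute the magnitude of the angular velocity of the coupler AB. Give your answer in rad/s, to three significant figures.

3.70

ω₂ = 47.28 rad/s
Differentiating the loop-closure r₂e^{iθ₂}+r₃e^{iθ₃}=r₁+r₄e^{iθ₄} gives r₂ω₂e^{iθ₂}+r₃ω₃e^{iθ₃}=r₄ω₄e^{iθ₄}.
Eliminating the other unknown: ω₃ = r₂ω₂ sin(θ₄−θ₂) / [r₃ sin(θ₃−θ₄)].
Numerator sine = -0.21644; denominator sine = -0.88539.
Result = 0.0173·47.28·(-0.21644) / (0.054·(-0.88539)) = +3.7028 rad/s; magnitude 3.7028 rad/s.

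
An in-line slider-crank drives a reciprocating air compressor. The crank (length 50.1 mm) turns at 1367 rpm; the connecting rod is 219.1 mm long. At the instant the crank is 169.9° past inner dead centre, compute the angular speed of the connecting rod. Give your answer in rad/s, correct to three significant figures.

ω = 143.2 rad/s (converted from 1367 rpm).
The rod makes angle φ with the slider axis where L sinφ = r sinθ; differentiating, L cosφ·φ̇ = r ω cosθ.
L cosφ = √(L² − r² sin²θ) = 0.21892 m.
|ω_rod| = r ω |cosθ| / √(L² − r² sin²θ) = 0.0501·143.2·0.98450/0.21892 = 32.252 rad/s.

32.3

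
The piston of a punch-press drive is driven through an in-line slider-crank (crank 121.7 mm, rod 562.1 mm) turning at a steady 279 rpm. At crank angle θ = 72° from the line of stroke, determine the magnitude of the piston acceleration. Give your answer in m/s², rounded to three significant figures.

13.6

ω = 2π·279/60 = 29.22 rad/s
x(θ) = r cosθ + √(L² − r² sin²θ); with ω constant, a = ω²·d²x/dθ².
d²x/dθ² = −r cosθ − r²(cos2θ)/√u − r⁴ sin²2θ/(4u^{3/2}),  u = L² − r² sin²θ = 0.30256 m².
Substituting r = 0.1217 m, L = 0.5621 m, θ = 72°: d²x/dθ² = -0.015937 m.
a = ω²·d²x/dθ² = (29.22)²·(-0.015937) = -13.605 m/s²;  |a| = 13.605 m/s².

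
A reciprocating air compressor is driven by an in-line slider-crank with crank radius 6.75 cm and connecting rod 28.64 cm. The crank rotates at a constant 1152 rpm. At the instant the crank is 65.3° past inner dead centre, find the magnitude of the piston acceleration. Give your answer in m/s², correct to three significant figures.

258

ω = 2π·1152/60 = 120.6 rad/s
x(θ) = r cosθ + √(L² − r² sin²θ); with ω constant, a = ω²·d²x/dθ².
d²x/dθ² = −r cosθ − r²(cos2θ)/√u − r⁴ sin²2θ/(4u^{3/2}),  u = L² − r² sin²θ = 0.0782643 m².
Substituting r = 0.0675 m, L = 0.2864 m, θ = 65.3°: d²x/dθ² = -0.017744 m.
a = ω²·d²x/dθ² = (120.6)²·(-0.017744) = -258.23 m/s²;  |a| = 258.23 m/s².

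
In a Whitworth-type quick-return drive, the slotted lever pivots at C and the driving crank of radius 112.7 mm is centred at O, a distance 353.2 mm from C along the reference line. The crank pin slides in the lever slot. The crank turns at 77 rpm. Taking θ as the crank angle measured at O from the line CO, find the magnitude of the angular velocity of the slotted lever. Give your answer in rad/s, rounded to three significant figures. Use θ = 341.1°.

1.91

ω = 8.063 rad/s (from 77 rpm).
Crank pin A relative to C: A = (d + r cosθ, r sinθ); lever angle φ = atan2(r sinθ, d + r cosθ).
Differentiating tanφ: φ̇ = rω(d cosθ + r)/(d² + r² + 2dr cosθ).
d² + r² + 2dr cosθ = |CA|² = 0.212771 m²;  d cosθ + r = +0.44686 m.
|ω_lever| = |0.1127·8.063·+0.44686| / 0.212771 = 1.9085 rad/s.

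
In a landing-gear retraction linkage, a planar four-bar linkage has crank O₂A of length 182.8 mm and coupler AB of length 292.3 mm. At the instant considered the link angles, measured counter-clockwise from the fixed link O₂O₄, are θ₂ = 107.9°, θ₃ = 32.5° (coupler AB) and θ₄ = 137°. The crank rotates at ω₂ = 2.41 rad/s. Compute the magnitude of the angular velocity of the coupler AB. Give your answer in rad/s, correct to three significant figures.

ω₂ = 2.41 rad/s
Differentiating the loop-closure r₂e^{iθ₂}+r₃e^{iθ₃}=r₁+r₄e^{iθ₄} gives r₂ω₂e^{iθ₂}+r₃ω₃e^{iθ₃}=r₄ω₄e^{iθ₄}.
Eliminating the other unknown: ω₃ = r₂ω₂ sin(θ₄−θ₂) / [r₃ sin(θ₃−θ₄)].
Numerator sine = +0.48634; denominator sine = -0.96815.
Result = 0.1828·2.41·(+0.48634) / (0.2923·(-0.96815)) = -0.75711 rad/s; magnitude 0.75711 rad/s.

0.757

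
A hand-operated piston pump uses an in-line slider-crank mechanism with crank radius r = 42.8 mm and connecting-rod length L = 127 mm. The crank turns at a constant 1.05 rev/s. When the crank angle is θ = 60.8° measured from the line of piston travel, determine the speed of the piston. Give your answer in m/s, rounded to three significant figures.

ω = 2π·1.05 = 6.597 rad/s
For an in-line slider-crank, x = r cosθ + √(L² − r² sin²θ), so v = −rω sinθ·[1 + r cosθ/√(L² − r² sin²θ)].
With r = 0.0428 m, L = 0.127 m, θ = 60.8°: √(L² − r² sin²θ) = 0.12138 m.
v = −0.0428·6.597·0.87292·[1 + 0.0428·0.48786/0.12138] = -0.28889 m/s.
|v| = 0.28889 m/s.

0.289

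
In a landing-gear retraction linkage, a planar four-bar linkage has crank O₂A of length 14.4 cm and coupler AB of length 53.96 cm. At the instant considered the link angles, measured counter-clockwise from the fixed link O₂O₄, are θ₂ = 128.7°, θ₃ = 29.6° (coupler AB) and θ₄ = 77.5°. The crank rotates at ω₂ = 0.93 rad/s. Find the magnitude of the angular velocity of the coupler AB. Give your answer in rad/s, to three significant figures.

ω₂ = 0.93 rad/s
Differentiating the loop-closure r₂e^{iθ₂}+r₃e^{iθ₃}=r₁+r₄e^{iθ₄} gives r₂ω₂e^{iθ₂}+r₃ω₃e^{iθ₃}=r₄ω₄e^{iθ₄}.
Eliminating the other unknown: ω₃ = r₂ω₂ sin(θ₄−θ₂) / [r₃ sin(θ₃−θ₄)].
Numerator sine = -0.77934; denominator sine = -0.74198.
Result = 0.144·0.93·(-0.77934) / (0.5396·(-0.74198)) = +0.26068 rad/s; magnitude 0.26068 rad/s.

0.261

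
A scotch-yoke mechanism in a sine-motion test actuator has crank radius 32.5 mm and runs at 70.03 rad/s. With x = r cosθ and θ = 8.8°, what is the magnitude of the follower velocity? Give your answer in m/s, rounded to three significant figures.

ω = 70.03 rad/s
x = r cosθ ⇒ ẋ = −rω sinθ.
|v| = rω|sinθ| = 0.0325·70.03·|sin 8.8°| = 0.34819 m/s.

0.348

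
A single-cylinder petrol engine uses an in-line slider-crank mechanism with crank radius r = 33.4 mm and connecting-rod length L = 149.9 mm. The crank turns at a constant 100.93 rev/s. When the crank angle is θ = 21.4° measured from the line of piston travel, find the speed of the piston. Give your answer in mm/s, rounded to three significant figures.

9340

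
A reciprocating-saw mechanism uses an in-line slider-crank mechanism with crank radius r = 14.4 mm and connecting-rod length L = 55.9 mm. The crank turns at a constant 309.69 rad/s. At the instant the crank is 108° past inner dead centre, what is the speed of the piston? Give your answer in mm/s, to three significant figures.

3890

ω = 309.7 rad/s
For an in-line slider-crank, x = r cosθ + √(L² − r² sin²θ), so v = −rω sinθ·[1 + r cosθ/√(L² − r² sin²θ)].
With r = 0.0144 m, L = 0.0559 m, θ = 108°: √(L² − r² sin²θ) = 0.054196 m.
v = −0.0144·309.7·0.95106·[1 + 0.0144·-0.30902/0.054196] = -3.893 m/s.
|v| = 3.893 m/s = 3893 mm/s.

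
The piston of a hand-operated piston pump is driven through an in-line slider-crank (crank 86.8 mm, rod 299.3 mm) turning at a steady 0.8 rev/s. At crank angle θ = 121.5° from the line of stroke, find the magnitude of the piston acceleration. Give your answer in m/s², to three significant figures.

ω = 2π·0.8 = 5.027 rad/s
x(θ) = r cosθ + √(L² − r² sin²θ); with ω constant, a = ω²·d²x/dθ².
d²x/dθ² = −r cosθ − r²(cos2θ)/√u − r⁴ sin²2θ/(4u^{3/2}),  u = L² − r² sin²θ = 0.0841031 m².
Substituting r = 0.0868 m, L = 0.2993 m, θ = 121.5°: d²x/dθ² = +0.056685 m.
a = ω²·d²x/dθ² = (5.027)²·(+0.056685) = +1.4322 m/s²;  |a| = 1.4322 m/s².

1.43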